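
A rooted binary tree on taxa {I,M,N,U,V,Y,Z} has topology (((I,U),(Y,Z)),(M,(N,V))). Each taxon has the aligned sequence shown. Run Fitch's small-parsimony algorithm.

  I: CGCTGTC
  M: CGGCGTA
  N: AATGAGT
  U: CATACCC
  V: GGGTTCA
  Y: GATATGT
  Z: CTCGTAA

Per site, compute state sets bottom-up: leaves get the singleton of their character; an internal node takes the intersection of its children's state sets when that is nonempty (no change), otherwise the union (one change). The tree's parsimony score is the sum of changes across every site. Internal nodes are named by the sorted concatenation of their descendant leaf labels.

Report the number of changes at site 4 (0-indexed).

[col 0] IU: children I:{C}, U:{C} ∩→ {C}; cost 0
[col 0] YZ: children Y:{G}, Z:{C} ∪→ {C,G}; cost 1
[col 0] IUYZ: children IU:{C}, YZ:{C,G} ∩→ {C}; cost 0
[col 0] NV: children N:{A}, V:{G} ∪→ {A,G}; cost 1
[col 0] MNV: children M:{C}, NV:{A,G} ∪→ {A,C,G}; cost 1
[col 0] IMNUVYZ: children IUYZ:{C}, MNV:{A,C,G} ∩→ {C}; cost 0
[col 1] IU: children I:{G}, U:{A} ∪→ {A,G}; cost 1
[col 1] YZ: children Y:{A}, Z:{T} ∪→ {A,T}; cost 1
[col 1] IUYZ: children IU:{A,G}, YZ:{A,T} ∩→ {A}; cost 0
[col 1] NV: children N:{A}, V:{G} ∪→ {A,G}; cost 1
[col 1] MNV: children M:{G}, NV:{A,G} ∩→ {G}; cost 0
[col 1] IMNUVYZ: children IUYZ:{A}, MNV:{G} ∪→ {A,G}; cost 1
[col 2] IU: children I:{C}, U:{T} ∪→ {C,T}; cost 1
[col 2] YZ: children Y:{T}, Z:{C} ∪→ {C,T}; cost 1
[col 2] IUYZ: children IU:{C,T}, YZ:{C,T} ∩→ {C,T}; cost 0
[col 2] NV: children N:{T}, V:{G} ∪→ {G,T}; cost 1
[col 2] MNV: children M:{G}, NV:{G,T} ∩→ {G}; cost 0
[col 2] IMNUVYZ: children IUYZ:{C,T}, MNV:{G} ∪→ {C,G,T}; cost 1
[col 3] IU: children I:{T}, U:{A} ∪→ {A,T}; cost 1
[col 3] YZ: children Y:{A}, Z:{G} ∪→ {A,G}; cost 1
[col 3] IUYZ: children IU:{A,T}, YZ:{A,G} ∩→ {A}; cost 0
[col 3] NV: children N:{G}, V:{T} ∪→ {G,T}; cost 1
[col 3] MNV: children M:{C}, NV:{G,T} ∪→ {C,G,T}; cost 1
[col 3] IMNUVYZ: children IUYZ:{A}, MNV:{C,G,T} ∪→ {A,C,G,T}; cost 1
[col 4] IU: children I:{G}, U:{C} ∪→ {C,G}; cost 1
[col 4] YZ: children Y:{T}, Z:{T} ∩→ {T}; cost 0
[col 4] IUYZ: children IU:{C,G}, YZ:{T} ∪→ {C,G,T}; cost 1
[col 4] NV: children N:{A}, V:{T} ∪→ {A,T}; cost 1
[col 4] MNV: children M:{G}, NV:{A,T} ∪→ {A,G,T}; cost 1
[col 4] IMNUVYZ: children IUYZ:{C,G,T}, MNV:{A,G,T} ∩→ {G,T}; cost 0
[col 5] IU: children I:{T}, U:{C} ∪→ {C,T}; cost 1
[col 5] YZ: children Y:{G}, Z:{A} ∪→ {A,G}; cost 1
[col 5] IUYZ: children IU:{C,T}, YZ:{A,G} ∪→ {A,C,G,T}; cost 1
[col 5] NV: children N:{G}, V:{C} ∪→ {C,G}; cost 1
[col 5] MNV: children M:{T}, NV:{C,G} ∪→ {C,G,T}; cost 1
[col 5] IMNUVYZ: children IUYZ:{A,C,G,T}, MNV:{C,G,T} ∩→ {C,G,T}; cost 0
[col 6] IU: children I:{C}, U:{C} ∩→ {C}; cost 0
[col 6] YZ: children Y:{T}, Z:{A} ∪→ {A,T}; cost 1
[col 6] IUYZ: children IU:{C}, YZ:{A,T} ∪→ {A,C,T}; cost 1
[col 6] NV: children N:{T}, V:{A} ∪→ {A,T}; cost 1
[col 6] MNV: children M:{A}, NV:{A,T} ∩→ {A}; cost 0
[col 6] IMNUVYZ: children IUYZ:{A,C,T}, MNV:{A} ∩→ {A}; cost 0
per-site changes: [3, 4, 4, 5, 4, 5, 3]; total = 28

4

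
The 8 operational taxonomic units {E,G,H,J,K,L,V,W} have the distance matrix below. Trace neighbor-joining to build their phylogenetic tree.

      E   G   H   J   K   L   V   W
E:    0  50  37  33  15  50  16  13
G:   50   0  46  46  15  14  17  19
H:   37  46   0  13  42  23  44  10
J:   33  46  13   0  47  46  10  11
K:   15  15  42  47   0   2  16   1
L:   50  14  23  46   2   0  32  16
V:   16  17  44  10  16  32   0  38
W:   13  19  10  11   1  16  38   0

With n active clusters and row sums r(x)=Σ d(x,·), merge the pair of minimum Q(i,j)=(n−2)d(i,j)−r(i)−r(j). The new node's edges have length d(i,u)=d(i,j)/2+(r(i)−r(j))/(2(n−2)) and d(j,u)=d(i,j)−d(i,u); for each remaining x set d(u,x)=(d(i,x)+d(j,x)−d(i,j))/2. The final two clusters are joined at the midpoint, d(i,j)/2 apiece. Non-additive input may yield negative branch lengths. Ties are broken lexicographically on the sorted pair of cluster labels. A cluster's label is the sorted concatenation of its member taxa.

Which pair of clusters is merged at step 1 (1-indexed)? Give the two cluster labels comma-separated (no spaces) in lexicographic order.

step 1: merge (H,J) at d=13, Q=-343; branch lengths H→29/4, J→23/4; new cluster HJ
  updated: d(E,HJ)=57/2, d(G,HJ)=79/2, d(HJ,K)=38, d(HJ,L)=28, d(HJ,V)=41/2, d(HJ,W)=4
step 2: merge (E,V) at d=16, Q=-232; branch lengths E→113/10, V→47/10; new cluster EV
  updated: d(EV,G)=51/2, d(EV,HJ)=33/2, d(EV,K)=15/2, d(EV,L)=33, d(EV,W)=35/2
step 3: merge (HJ,W) at d=4, Q=-335/2; branch lengths HJ→169/16, W→-105/16; new cluster HJW
  updated: d(EV,HJW)=15, d(G,HJW)=109/4, d(HJW,K)=35/2, d(HJW,L)=20
step 4: merge (EV,HJW) at d=15, Q=-463/4; branch lengths EV→185/24, HJW→175/24; new cluster EHJVW
  updated: d(EHJVW,G)=151/8, d(EHJVW,K)=5, d(EHJVW,L)=19
step 5: merge (EHJVW,K) at d=5, Q=-439/8; branch lengths EHJVW→247/32, K→-87/32; new cluster EHJKVW
  updated: d(EHJKVW,G)=231/16, d(EHJKVW,L)=8
step 6: merge (EHJKVW,G) at d=231/16, Q=-583/16; branch lengths EHJKVW→135/32, G→327/32; new cluster EGHJKVW
  updated: d(EGHJKVW,L)=121/32
step 7: merge (EGHJKVW,L) at d=121/32; branch lengths EGHJKVW→121/64, L→121/64; new cluster EGHJKLVW
final tree: (((((E:113/10,V:47/10):185/24,((H:29/4,J:23/4):169/16,W:-105/16):175/24):247/32,K:-87/32):135/32,G:327/32):121/64,L:121/64)
total length: 2279/32

H,J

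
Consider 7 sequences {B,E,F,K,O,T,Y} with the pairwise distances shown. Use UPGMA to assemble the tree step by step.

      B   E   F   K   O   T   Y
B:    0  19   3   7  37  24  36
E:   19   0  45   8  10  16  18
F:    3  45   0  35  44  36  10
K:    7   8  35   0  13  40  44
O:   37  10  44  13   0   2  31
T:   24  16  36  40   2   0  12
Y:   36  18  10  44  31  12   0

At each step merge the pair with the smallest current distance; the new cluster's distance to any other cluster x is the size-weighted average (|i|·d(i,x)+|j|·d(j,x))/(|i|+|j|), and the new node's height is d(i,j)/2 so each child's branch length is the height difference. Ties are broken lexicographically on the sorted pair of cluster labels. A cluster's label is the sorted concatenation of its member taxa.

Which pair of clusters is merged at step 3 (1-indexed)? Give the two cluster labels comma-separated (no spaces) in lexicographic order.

1. join O+T (d=2) ⇒ OT; edges |O|=1, |T|=1
  updated: d(B,OT)=61/2, d(E,OT)=13, d(F,OT)=40, d(K,OT)=53/2, d(OT,Y)=43/2
2. join B+F (d=3) ⇒ BF; edges |B|=3/2, |F|=3/2
  updated: d(BF,E)=32, d(BF,K)=21, d(BF,OT)=141/4, d(BF,Y)=23
3. join E+K (d=8) ⇒ EK; edges |E|=4, |K|=4
  updated: d(BF,EK)=53/2, d(EK,OT)=79/4, d(EK,Y)=31
4. join EK+OT (d=79/4) ⇒ EKOT; edges |EK|=47/8, |OT|=71/8
  updated: d(BF,EKOT)=247/8, d(EKOT,Y)=105/4
5. join BF+Y (d=23) ⇒ BFY; edges |BF|=10, |Y|=23/2
  updated: d(BFY,EKOT)=88/3
6. join BFY+EKOT (d=88/3) ⇒ BEFKOTY; edges |BFY|=19/6, |EKOT|=115/24
final tree: (((B:3/2,F:3/2):10,Y:23/2):19/6,((E:4,K:4):47/8,(O:1,T:1):71/8):115/24)
total length: 1373/24

E,K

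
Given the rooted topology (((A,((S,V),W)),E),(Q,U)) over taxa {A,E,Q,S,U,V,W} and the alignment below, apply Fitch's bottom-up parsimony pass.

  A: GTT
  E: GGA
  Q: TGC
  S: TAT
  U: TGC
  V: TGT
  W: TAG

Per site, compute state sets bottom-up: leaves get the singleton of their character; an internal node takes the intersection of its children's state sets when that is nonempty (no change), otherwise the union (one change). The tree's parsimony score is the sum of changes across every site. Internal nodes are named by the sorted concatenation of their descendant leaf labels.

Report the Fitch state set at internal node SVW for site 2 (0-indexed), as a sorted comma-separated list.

G,T

SV@0: {T} ∩ {T} = {T} (intersection, +0)
SVW@0: {T} ∩ {T} = {T} (intersection, +0)
ASVW@0: {G} ∪ {T} = {G,T} (union, +1)
AESVW@0: {G,T} ∩ {G} = {G} (intersection, +0)
QU@0: {T} ∩ {T} = {T} (intersection, +0)
AEQSUVW@0: {G} ∪ {T} = {G,T} (union, +1)
SV@1: {A} ∪ {G} = {A,G} (union, +1)
SVW@1: {A,G} ∩ {A} = {A} (intersection, +0)
ASVW@1: {T} ∪ {A} = {A,T} (union, +1)
AESVW@1: {A,T} ∪ {G} = {A,G,T} (union, +1)
QU@1: {G} ∩ {G} = {G} (intersection, +0)
AEQSUVW@1: {A,G,T} ∩ {G} = {G} (intersection, +0)
SV@2: {T} ∩ {T} = {T} (intersection, +0)
SVW@2: {T} ∪ {G} = {G,T} (union, +1)
ASVW@2: {T} ∩ {G,T} = {T} (intersection, +0)
AESVW@2: {T} ∪ {A} = {A,T} (union, +1)
QU@2: {C} ∩ {C} = {C} (intersection, +0)
AEQSUVW@2: {A,T} ∪ {C} = {A,C,T} (union, +1)
per-site changes: [2, 3, 3]; total = 8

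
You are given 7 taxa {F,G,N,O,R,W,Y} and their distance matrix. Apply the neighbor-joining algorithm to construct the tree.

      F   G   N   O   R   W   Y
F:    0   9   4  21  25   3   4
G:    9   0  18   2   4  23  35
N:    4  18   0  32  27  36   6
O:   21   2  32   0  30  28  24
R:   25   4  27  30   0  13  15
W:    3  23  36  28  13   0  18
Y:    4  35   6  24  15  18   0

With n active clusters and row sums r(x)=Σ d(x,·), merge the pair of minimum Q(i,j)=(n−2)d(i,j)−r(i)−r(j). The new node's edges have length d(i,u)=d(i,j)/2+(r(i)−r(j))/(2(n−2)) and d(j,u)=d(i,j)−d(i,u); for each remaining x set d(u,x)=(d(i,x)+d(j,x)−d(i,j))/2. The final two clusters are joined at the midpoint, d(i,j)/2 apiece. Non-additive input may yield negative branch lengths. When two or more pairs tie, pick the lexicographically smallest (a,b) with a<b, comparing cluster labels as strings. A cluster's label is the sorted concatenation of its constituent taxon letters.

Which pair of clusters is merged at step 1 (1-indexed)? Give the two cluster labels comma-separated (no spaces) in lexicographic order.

G,O

step 1: merge (G,O) at d=2, Q=-218; branch lengths G→-18/5, O→28/5; new cluster GO
  updated: d(F,GO)=14, d(GO,N)=24, d(GO,R)=16, d(GO,W)=49/2, d(GO,Y)=57/2
step 2: merge (N,Y) at d=6, Q=-289/2; branch lengths N→99/16, Y→-3/16; new cluster NY
  updated: d(F,NY)=1, d(GO,NY)=93/4, d(NY,R)=18, d(NY,W)=24
step 3: merge (F,NY) at d=1, Q=-425/4; branch lengths F→-27/8, NY→35/8; new cluster FNY
  updated: d(FNY,GO)=145/8, d(FNY,R)=21, d(FNY,W)=13
step 4: merge (FNY,W) at d=13, Q=-613/8; branch lengths FNY→221/32, W→195/32; new cluster FNWY
  updated: d(FNWY,GO)=237/16, d(FNWY,R)=21/2
step 5: merge (FNWY,GO) at d=237/16, Q=-661/16; branch lengths FNWY→149/32, GO→325/32; new cluster FGNOWY
  updated: d(FGNOWY,R)=187/32
step 6: merge (FGNOWY,R) at d=187/32; branch lengths FGNOWY→187/64, R→187/64; new cluster FGNORWY
final tree: ((((F:-27/8,(N:99/16,Y:-3/16):35/8):221/32,W:195/32):149/32,(G:-18/5,O:28/5):325/32):187/64,R:187/64)
total length: 1365/32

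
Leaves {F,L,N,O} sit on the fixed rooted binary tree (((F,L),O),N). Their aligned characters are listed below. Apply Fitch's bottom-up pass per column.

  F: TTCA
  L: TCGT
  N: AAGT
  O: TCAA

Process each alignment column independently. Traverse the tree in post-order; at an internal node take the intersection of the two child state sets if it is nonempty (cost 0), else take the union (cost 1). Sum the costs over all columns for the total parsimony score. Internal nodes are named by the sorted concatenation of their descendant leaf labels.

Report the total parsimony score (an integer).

[col 0] FL: children F:{T}, L:{T} ∩→ {T}; cost 0
[col 0] FLO: children FL:{T}, O:{T} ∩→ {T}; cost 0
[col 0] FLNO: children FLO:{T}, N:{A} ∪→ {A,T}; cost 1
[col 1] FL: children F:{T}, L:{C} ∪→ {C,T}; cost 1
[col 1] FLO: children FL:{C,T}, O:{C} ∩→ {C}; cost 0
[col 1] FLNO: children FLO:{C}, N:{A} ∪→ {A,C}; cost 1
[col 2] FL: children F:{C}, L:{G} ∪→ {C,G}; cost 1
[col 2] FLO: children FL:{C,G}, O:{A} ∪→ {A,C,G}; cost 1
[col 2] FLNO: children FLO:{A,C,G}, N:{G} ∩→ {G}; cost 0
[col 3] FL: children F:{A}, L:{T} ∪→ {A,T}; cost 1
[col 3] FLO: children FL:{A,T}, O:{A} ∩→ {A}; cost 0
[col 3] FLNO: children FLO:{A}, N:{T} ∪→ {A,T}; cost 1
per-site changes: [1, 2, 2, 2]; total = 7

7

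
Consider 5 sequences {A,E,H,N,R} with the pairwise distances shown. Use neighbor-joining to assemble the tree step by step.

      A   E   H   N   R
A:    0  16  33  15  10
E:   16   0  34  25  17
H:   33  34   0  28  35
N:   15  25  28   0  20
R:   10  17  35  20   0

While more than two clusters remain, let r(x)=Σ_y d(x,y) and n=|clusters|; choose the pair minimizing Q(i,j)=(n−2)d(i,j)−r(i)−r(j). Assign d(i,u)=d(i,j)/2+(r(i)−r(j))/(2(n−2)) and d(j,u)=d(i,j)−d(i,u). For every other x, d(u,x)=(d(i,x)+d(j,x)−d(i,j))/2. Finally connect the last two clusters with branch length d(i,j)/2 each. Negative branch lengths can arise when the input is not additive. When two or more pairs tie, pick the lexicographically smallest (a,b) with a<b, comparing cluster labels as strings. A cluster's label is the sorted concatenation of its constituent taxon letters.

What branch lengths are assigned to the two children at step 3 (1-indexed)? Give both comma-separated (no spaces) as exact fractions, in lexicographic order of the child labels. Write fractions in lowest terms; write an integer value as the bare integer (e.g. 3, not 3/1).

step 1: merge (H,N) at d=28, Q=-134; branch lengths H→21, N→7; new cluster HN
  updated: d(A,HN)=10, d(E,HN)=31/2, d(HN,R)=27/2
step 2: merge (A,R) at d=10, Q=-113/2; branch lengths A→31/8, R→49/8; new cluster AR
  updated: d(AR,E)=23/2, d(AR,HN)=27/4
step 3: merge (AR,E) at d=23/2, Q=-135/4; branch lengths AR→11/8, E→81/8; new cluster AER
  updated: d(AER,HN)=43/8
step 4: merge (AER,HN) at d=43/8; branch lengths AER→43/16, HN→43/16; new cluster AEHNR
final tree: (((A:31/8,R:49/8):11/8,E:81/8):43/16,(H:21,N:7):43/16)
total length: 439/8

11/8,81/8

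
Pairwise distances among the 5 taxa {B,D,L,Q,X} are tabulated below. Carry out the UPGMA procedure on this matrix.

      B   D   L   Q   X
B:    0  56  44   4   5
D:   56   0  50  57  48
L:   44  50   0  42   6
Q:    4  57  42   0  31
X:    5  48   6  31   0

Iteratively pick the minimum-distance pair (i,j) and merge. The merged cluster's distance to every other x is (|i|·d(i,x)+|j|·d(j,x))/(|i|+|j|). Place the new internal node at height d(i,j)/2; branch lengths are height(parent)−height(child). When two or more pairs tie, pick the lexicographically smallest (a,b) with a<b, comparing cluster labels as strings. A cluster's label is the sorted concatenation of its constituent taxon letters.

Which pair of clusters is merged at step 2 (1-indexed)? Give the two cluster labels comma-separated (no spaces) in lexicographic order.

L,X

1. join B+Q (d=4) ⇒ BQ; edges |B|=2, |Q|=2
  updated: d(BQ,D)=113/2, d(BQ,L)=43, d(BQ,X)=18
2. join L+X (d=6) ⇒ LX; edges |L|=3, |X|=3
  updated: d(BQ,LX)=61/2, d(D,LX)=49
3. join BQ+LX (d=61/2) ⇒ BLQX; edges |BQ|=53/4, |LX|=49/4
  updated: d(BLQX,D)=211/4
4. join BLQX+D (d=211/4) ⇒ BDLQX; edges |BLQX|=89/8, |D|=211/8
final tree: (((B:2,Q:2):53/4,(L:3,X:3):49/4):89/8,D:211/8)
total length: 73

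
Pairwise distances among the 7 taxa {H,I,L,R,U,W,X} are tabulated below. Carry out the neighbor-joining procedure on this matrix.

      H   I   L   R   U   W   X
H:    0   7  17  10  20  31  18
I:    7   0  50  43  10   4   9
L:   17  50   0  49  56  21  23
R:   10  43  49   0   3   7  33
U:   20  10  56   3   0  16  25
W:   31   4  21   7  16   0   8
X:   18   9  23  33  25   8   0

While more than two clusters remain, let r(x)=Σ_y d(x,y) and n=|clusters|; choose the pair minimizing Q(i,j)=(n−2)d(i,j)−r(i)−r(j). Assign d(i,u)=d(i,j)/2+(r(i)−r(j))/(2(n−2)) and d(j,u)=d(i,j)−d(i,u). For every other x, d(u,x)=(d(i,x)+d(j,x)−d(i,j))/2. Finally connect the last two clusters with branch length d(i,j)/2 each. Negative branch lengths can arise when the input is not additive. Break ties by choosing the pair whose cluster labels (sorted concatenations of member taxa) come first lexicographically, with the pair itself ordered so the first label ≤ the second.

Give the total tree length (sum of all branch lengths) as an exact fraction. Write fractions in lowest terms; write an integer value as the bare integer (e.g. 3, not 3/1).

step 1: merge (R,U) at d=3, Q=-260; branch lengths R→3, U→0; new cluster RU
  updated: d(H,RU)=27/2, d(I,RU)=25, d(L,RU)=51, d(RU,W)=10, d(RU,X)=55/2
step 2: merge (H,L) at d=17, Q=-361/2; branch lengths H→-15/16, L→287/16; new cluster HL
  updated: d(HL,I)=20, d(HL,RU)=95/4, d(HL,W)=35/2, d(HL,X)=12
step 3: merge (RU,W) at d=10, Q=-383/4; branch lengths RU→307/24, W→-67/24; new cluster RUW
  updated: d(HL,RUW)=125/8, d(I,RUW)=19/2, d(RUW,X)=51/4
step 4: merge (HL,X) at d=12, Q=-459/8; branch lengths HL→303/32, X→81/32; new cluster HLX
  updated: d(HLX,I)=17/2, d(HLX,RUW)=131/16
step 5: merge (HLX,I) at d=17/2, Q=-419/16; branch lengths HLX→115/32, I→157/32; new cluster HILX
  updated: d(HILX,RUW)=147/32
step 6: merge (HILX,RUW) at d=147/32; branch lengths HILX→147/64, RUW→147/64; new cluster HILRUWX
final tree: ((((H:-15/16,L:287/16):303/32,X:81/32):115/32,I:157/32):147/64,((R:3,U:0):307/24,W:-67/24):147/64)
total length: 1763/32

1763/32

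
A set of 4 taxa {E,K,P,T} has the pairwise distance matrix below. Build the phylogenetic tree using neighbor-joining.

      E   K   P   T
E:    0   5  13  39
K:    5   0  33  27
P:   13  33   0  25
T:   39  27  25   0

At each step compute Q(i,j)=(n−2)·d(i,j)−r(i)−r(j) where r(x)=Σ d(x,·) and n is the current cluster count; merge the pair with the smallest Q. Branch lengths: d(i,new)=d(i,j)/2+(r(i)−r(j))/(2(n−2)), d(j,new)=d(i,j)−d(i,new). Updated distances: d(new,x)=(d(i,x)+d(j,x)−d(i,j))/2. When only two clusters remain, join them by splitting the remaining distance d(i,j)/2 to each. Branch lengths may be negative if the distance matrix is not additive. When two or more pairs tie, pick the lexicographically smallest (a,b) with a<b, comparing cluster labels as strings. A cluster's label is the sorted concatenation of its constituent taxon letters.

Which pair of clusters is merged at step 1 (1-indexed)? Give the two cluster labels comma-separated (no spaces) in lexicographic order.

E,K

iteration 1: select E,K (d=5, Q=-112); attach at lengths (1/2, 9/2); label the merged cluster EK
  updated: d(EK,P)=41/2, d(EK,T)=61/2
iteration 2: select EK,P (d=41/2, Q=-76); attach at lengths (13, 15/2); label the merged cluster EKP
  updated: d(EKP,T)=35/2
iteration 3: select EKP,T (d=35/2); attach at lengths (35/4, 35/4); label the merged cluster EKPT
final tree: (((E:1/2,K:9/2):13,P:15/2):35/4,T:35/4)
total length: 43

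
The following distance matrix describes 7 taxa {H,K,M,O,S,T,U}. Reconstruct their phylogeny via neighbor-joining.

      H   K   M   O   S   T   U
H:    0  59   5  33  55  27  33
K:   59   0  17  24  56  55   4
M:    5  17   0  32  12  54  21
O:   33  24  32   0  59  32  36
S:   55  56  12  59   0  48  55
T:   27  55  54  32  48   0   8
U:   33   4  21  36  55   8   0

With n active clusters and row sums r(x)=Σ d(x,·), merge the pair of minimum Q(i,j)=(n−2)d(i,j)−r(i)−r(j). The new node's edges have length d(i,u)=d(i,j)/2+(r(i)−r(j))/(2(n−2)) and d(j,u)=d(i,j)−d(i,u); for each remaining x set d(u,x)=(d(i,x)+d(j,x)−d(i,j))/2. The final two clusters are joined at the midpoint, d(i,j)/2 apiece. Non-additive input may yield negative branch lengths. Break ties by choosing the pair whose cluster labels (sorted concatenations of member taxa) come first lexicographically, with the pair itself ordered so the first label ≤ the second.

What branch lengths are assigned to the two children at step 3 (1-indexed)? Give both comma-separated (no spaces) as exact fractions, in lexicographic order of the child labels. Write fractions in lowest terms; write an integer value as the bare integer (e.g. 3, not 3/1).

1. join M+S (d=12, Q=-366) ⇒ MS; edges |M|=-42/5, |S|=102/5
  updated: d(H,MS)=24, d(K,MS)=61/2, d(MS,O)=79/2, d(MS,T)=45, d(MS,U)=32
2. join K+U (d=4, Q=-539/2) ⇒ KU; edges |K|=151/16, |U|=-87/16
  updated: d(H,KU)=44, d(KU,MS)=117/4, d(KU,O)=28, d(KU,T)=59/2
3. join H+MS (d=24, Q=-775/4) ⇒ HMS; edges |H|=83/8, |MS|=109/8
  updated: d(HMS,KU)=197/8, d(HMS,O)=97/4, d(HMS,T)=24
4. join HMS+T (d=24, Q=-883/8) ⇒ HMST; edges |HMS|=283/32, |T|=485/32
  updated: d(HMST,KU)=241/16, d(HMST,O)=129/8
5. join HMST+KU (d=241/16, Q=-947/16) ⇒ HKMSTU; edges |HMST|=51/32, |KU|=431/32
  updated: d(HKMSTU,O)=465/32
6. join HKMSTU+O (d=465/32) ⇒ HKMOSTU; edges |HKMSTU|=465/64, |O|=465/64
final tree: ((((H:83/8,(M:-42/5,S:102/5):109/8):283/32,T:485/32):51/32,(K:151/16,U:-87/16):431/32):465/64,O:465/64)
total length: 2995/32

83/8,109/8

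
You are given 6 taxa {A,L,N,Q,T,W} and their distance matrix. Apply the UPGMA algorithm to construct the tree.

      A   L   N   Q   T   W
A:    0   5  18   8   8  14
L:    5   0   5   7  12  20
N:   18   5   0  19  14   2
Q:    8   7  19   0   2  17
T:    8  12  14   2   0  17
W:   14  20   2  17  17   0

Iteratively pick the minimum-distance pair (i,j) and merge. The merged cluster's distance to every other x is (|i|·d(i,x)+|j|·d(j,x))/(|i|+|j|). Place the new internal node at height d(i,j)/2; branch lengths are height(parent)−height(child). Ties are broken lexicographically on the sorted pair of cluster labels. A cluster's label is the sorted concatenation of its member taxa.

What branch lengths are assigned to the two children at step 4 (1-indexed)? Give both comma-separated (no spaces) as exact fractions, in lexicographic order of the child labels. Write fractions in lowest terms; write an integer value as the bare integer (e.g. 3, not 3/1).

15/8,27/8

step 1: merge (N,W) at d=2; branch lengths N→1, W→1; new cluster NW
  updated: d(A,NW)=16, d(L,NW)=25/2, d(NW,Q)=18, d(NW,T)=31/2
step 2: merge (Q,T) at d=2; branch lengths Q→1, T→1; new cluster QT
  updated: d(A,QT)=8, d(L,QT)=19/2, d(NW,QT)=67/4
step 3: merge (A,L) at d=5; branch lengths A→5/2, L→5/2; new cluster AL
  updated: d(AL,NW)=57/4, d(AL,QT)=35/4
step 4: merge (AL,QT) at d=35/4; branch lengths AL→15/8, QT→27/8; new cluster ALQT
  updated: d(ALQT,NW)=31/2
step 5: merge (ALQT,NW) at d=31/2; branch lengths ALQT→27/8, NW→27/4; new cluster ALNQTW
final tree: (((A:5/2,L:5/2):15/8,(Q:1,T:1):27/8):27/8,(N:1,W:1):27/4)
total length: 195/8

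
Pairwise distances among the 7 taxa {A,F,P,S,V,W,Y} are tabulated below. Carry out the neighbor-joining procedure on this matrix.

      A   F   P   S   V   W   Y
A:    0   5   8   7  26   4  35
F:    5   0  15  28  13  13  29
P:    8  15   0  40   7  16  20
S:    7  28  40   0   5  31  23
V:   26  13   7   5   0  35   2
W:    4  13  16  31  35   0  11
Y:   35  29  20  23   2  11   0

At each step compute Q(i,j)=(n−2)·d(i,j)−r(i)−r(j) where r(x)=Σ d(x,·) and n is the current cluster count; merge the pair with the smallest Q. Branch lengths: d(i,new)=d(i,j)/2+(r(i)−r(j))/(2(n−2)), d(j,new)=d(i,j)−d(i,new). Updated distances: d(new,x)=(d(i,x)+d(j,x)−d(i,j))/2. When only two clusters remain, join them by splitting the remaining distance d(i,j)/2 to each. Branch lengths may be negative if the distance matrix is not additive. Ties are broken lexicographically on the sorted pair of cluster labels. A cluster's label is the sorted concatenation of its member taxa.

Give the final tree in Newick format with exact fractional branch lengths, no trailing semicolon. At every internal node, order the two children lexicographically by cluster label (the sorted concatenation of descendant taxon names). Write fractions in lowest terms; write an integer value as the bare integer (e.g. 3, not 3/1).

step 1: merge (V,Y) at d=2, Q=-198; branch lengths V→-11/5, Y→21/5; new cluster VY
  updated: d(A,VY)=59/2, d(F,VY)=20, d(P,VY)=25/2, d(S,VY)=13, d(VY,W)=22
step 2: merge (S,VY) at d=13, Q=-164; branch lengths S→37/4, VY→15/4; new cluster SVY
  updated: d(A,SVY)=47/4, d(F,SVY)=35/2, d(P,SVY)=79/4, d(SVY,W)=20
step 3: merge (A,W) at d=4, Q=-279/4; branch lengths A→-49/24, W→145/24; new cluster AW
  updated: d(AW,F)=7, d(AW,P)=10, d(AW,SVY)=111/8
step 4: merge (AW,F) at d=7, Q=-451/8; branch lengths AW→43/32, F→181/32; new cluster AFW
  updated: d(AFW,P)=9, d(AFW,SVY)=195/16
step 5: merge (AFW,P) at d=9, Q=-655/16; branch lengths AFW→23/32, P→265/32; new cluster AFPW
  updated: d(AFPW,SVY)=367/32
step 6: merge (AFPW,SVY) at d=367/32; branch lengths AFPW→367/64, SVY→367/64; new cluster AFPSVWY
final tree: ((((A:-49/24,W:145/24):43/32,F:181/32):23/32,P:265/32):367/64,(S:37/4,(V:-11/5,Y:21/5):15/4):367/64)
total length: 1487/32

((((A:-49/24,W:145/24):43/32,F:181/32):23/32,P:265/32):367/64,(S:37/4,(V:-11/5,Y:21/5):15/4):367/64)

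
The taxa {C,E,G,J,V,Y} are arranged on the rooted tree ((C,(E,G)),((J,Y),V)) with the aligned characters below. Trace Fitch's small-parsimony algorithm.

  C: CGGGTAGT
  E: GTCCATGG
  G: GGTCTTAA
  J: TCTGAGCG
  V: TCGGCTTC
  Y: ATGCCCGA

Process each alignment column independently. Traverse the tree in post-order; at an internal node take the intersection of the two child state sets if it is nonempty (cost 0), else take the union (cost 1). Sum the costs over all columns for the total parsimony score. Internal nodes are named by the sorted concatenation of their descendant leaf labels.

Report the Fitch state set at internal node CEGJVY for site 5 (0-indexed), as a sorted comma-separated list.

[col 0] EG: children E:{G}, G:{G} ∩→ {G}; cost 0
[col 0] CEG: children C:{C}, EG:{G} ∪→ {C,G}; cost 1
[col 0] JY: children J:{T}, Y:{A} ∪→ {A,T}; cost 1
[col 0] JVY: children JY:{A,T}, V:{T} ∩→ {T}; cost 0
[col 0] CEGJVY: children CEG:{C,G}, JVY:{T} ∪→ {C,G,T}; cost 1
[col 1] EG: children E:{T}, G:{G} ∪→ {G,T}; cost 1
[col 1] CEG: children C:{G}, EG:{G,T} ∩→ {G}; cost 0
[col 1] JY: children J:{C}, Y:{T} ∪→ {C,T}; cost 1
[col 1] JVY: children JY:{C,T}, V:{C} ∩→ {C}; cost 0
[col 1] CEGJVY: children CEG:{G}, JVY:{C} ∪→ {C,G}; cost 1
[col 2] EG: children E:{C}, G:{T} ∪→ {C,T}; cost 1
[col 2] CEG: children C:{G}, EG:{C,T} ∪→ {C,G,T}; cost 1
[col 2] JY: children J:{T}, Y:{G} ∪→ {G,T}; cost 1
[col 2] JVY: children JY:{G,T}, V:{G} ∩→ {G}; cost 0
[col 2] CEGJVY: children CEG:{C,G,T}, JVY:{G} ∩→ {G}; cost 0
[col 3] EG: children E:{C}, G:{C} ∩→ {C}; cost 0
[col 3] CEG: children C:{G}, EG:{C} ∪→ {C,G}; cost 1
[col 3] JY: children J:{G}, Y:{C} ∪→ {C,G}; cost 1
[col 3] JVY: children JY:{C,G}, V:{G} ∩→ {G}; cost 0
[col 3] CEGJVY: children CEG:{C,G}, JVY:{G} ∩→ {G}; cost 0
[col 4] EG: children E:{A}, G:{T} ∪→ {A,T}; cost 1
[col 4] CEG: children C:{T}, EG:{A,T} ∩→ {T}; cost 0
[col 4] JY: children J:{A}, Y:{C} ∪→ {A,C}; cost 1
[col 4] JVY: children JY:{A,C}, V:{C} ∩→ {C}; cost 0
[col 4] CEGJVY: children CEG:{T}, JVY:{C} ∪→ {C,T}; cost 1
[col 5] EG: children E:{T}, G:{T} ∩→ {T}; cost 0
[col 5] CEG: children C:{A}, EG:{T} ∪→ {A,T}; cost 1
[col 5] JY: children J:{G}, Y:{C} ∪→ {C,G}; cost 1
[col 5] JVY: children JY:{C,G}, V:{T} ∪→ {C,G,T}; cost 1
[col 5] CEGJVY: children CEG:{A,T}, JVY:{C,G,T} ∩→ {T}; cost 0
[col 6] EG: children E:{G}, G:{A} ∪→ {A,G}; cost 1
[col 6] CEG: children C:{G}, EG:{A,G} ∩→ {G}; cost 0
[col 6] JY: children J:{C}, Y:{G} ∪→ {C,G}; cost 1
[col 6] JVY: children JY:{C,G}, V:{T} ∪→ {C,G,T}; cost 1
[col 6] CEGJVY: children CEG:{G}, JVY:{C,G,T} ∩→ {G}; cost 0
[col 7] EG: children E:{G}, G:{A} ∪→ {A,G}; cost 1
[col 7] CEG: children C:{T}, EG:{A,G} ∪→ {A,G,T}; cost 1
[col 7] JY: children J:{G}, Y:{A} ∪→ {A,G}; cost 1
[col 7] JVY: children JY:{A,G}, V:{C} ∪→ {A,C,G}; cost 1
[col 7] CEGJVY: children CEG:{A,G,T}, JVY:{A,C,G} ∩→ {A,G}; cost 0
per-site changes: [3, 3, 3, 2, 3, 3, 3, 4]; total = 24

T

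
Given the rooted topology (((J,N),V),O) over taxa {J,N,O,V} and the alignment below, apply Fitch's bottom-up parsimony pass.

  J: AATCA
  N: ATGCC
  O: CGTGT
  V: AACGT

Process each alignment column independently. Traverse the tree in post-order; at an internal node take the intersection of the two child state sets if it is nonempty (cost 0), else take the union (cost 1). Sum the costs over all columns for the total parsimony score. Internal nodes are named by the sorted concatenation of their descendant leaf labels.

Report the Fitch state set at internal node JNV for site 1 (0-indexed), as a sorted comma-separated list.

A

site 0, node JN: J={A} ∩ N={A} → {A} (+0)
site 0, node JNV: JN={A} ∩ V={A} → {A} (+0)
site 0, node JNOV: JNV={A} ∪ O={C} → {A,C} (+1)
site 1, node JN: J={A} ∪ N={T} → {A,T} (+1)
site 1, node JNV: JN={A,T} ∩ V={A} → {A} (+0)
site 1, node JNOV: JNV={A} ∪ O={G} → {A,G} (+1)
site 2, node JN: J={T} ∪ N={G} → {G,T} (+1)
site 2, node JNV: JN={G,T} ∪ V={C} → {C,G,T} (+1)
site 2, node JNOV: JNV={C,G,T} ∩ O={T} → {T} (+0)
site 3, node JN: J={C} ∩ N={C} → {C} (+0)
site 3, node JNV: JN={C} ∪ V={G} → {C,G} (+1)
site 3, node JNOV: JNV={C,G} ∩ O={G} → {G} (+0)
site 4, node JN: J={A} ∪ N={C} → {A,C} (+1)
site 4, node JNV: JN={A,C} ∪ V={T} → {A,C,T} (+1)
site 4, node JNOV: JNV={A,C,T} ∩ O={T} → {T} (+0)
per-site changes: [1, 2, 2, 1, 2]; total = 8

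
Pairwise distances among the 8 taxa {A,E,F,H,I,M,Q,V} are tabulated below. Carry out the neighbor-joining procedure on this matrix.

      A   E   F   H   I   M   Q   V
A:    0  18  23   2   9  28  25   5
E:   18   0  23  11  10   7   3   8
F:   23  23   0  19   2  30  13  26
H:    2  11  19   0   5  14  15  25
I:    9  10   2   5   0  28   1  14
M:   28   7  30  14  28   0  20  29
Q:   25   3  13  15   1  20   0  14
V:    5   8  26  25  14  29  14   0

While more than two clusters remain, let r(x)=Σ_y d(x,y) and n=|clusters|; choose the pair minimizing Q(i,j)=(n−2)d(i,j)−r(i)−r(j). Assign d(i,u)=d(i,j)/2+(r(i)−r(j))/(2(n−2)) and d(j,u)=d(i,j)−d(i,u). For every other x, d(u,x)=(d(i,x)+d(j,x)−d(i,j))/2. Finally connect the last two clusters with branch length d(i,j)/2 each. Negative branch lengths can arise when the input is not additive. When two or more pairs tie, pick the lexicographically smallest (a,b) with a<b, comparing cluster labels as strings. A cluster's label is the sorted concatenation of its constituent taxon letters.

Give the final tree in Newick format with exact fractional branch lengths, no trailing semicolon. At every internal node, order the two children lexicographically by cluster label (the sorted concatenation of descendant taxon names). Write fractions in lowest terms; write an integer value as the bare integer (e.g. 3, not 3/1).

iteration 1: select A,V (d=5, Q=-201); attach at lengths (19/12, 41/12); label the merged cluster AV
  updated: d(AV,E)=21/2, d(AV,F)=22, d(AV,H)=11, d(AV,I)=9, d(AV,M)=26, d(AV,Q)=17
iteration 2: select E,M (d=7, Q=-309/2); attach at lengths (-51/20, 191/20); label the merged cluster EM
  updated: d(AV,EM)=59/4, d(EM,F)=23, d(EM,H)=9, d(EM,I)=31/2, d(EM,Q)=8
iteration 3: select F,I (d=2, Q=-207/2); attach at lengths (109/16, -77/16); label the merged cluster FI
  updated: d(AV,FI)=29/2, d(EM,FI)=73/4, d(FI,H)=11, d(FI,Q)=6
iteration 4: select FI,Q (d=6, Q=-311/4); attach at lengths (29/8, 19/8); label the merged cluster FIQ
  updated: d(AV,FIQ)=51/4, d(EM,FIQ)=81/8, d(FIQ,H)=10
iteration 5: select AV,H (d=11, Q=-93/2); attach at lengths (61/8, 27/8); label the merged cluster AHV
  updated: d(AHV,EM)=51/8, d(AHV,FIQ)=47/8
iteration 6: select AHV,EM (d=51/8, Q=-179/8); attach at lengths (17/16, 85/16); label the merged cluster AEHMV
  updated: d(AEHMV,FIQ)=77/16
iteration 7: select AEHMV,FIQ (d=77/16); attach at lengths (77/32, 77/32); label the merged cluster AEFHIMQV
final tree: ((((A:19/12,V:41/12):61/8,H:27/8):17/16,(E:-51/20,M:191/20):85/16):77/32,((F:109/16,I:-77/16):29/8,Q:19/8):77/32)
total length: 675/16

((((A:19/12,V:41/12):61/8,H:27/8):17/16,(E:-51/20,M:191/20):85/16):77/32,((F:109/16,I:-77/16):29/8,Q:19/8):77/32)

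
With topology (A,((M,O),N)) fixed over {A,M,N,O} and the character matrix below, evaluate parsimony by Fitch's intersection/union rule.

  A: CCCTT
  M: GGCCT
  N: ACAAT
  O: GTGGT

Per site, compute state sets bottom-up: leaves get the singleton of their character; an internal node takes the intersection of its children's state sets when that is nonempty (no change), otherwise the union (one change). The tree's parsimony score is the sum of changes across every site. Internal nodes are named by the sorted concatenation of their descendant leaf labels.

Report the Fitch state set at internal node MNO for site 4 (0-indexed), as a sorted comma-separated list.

T

MO@0: {G} ∩ {G} = {G} (intersection, +0)
MNO@0: {G} ∪ {A} = {A,G} (union, +1)
AMNO@0: {C} ∪ {A,G} = {A,C,G} (union, +1)
MO@1: {G} ∪ {T} = {G,T} (union, +1)
MNO@1: {G,T} ∪ {C} = {C,G,T} (union, +1)
AMNO@1: {C} ∩ {C,G,T} = {C} (intersection, +0)
MO@2: {C} ∪ {G} = {C,G} (union, +1)
MNO@2: {C,G} ∪ {A} = {A,C,G} (union, +1)
AMNO@2: {C} ∩ {A,C,G} = {C} (intersection, +0)
MO@3: {C} ∪ {G} = {C,G} (union, +1)
MNO@3: {C,G} ∪ {A} = {A,C,G} (union, +1)
AMNO@3: {T} ∪ {A,C,G} = {A,C,G,T} (union, +1)
MO@4: {T} ∩ {T} = {T} (intersection, +0)
MNO@4: {T} ∩ {T} = {T} (intersection, +0)
AMNO@4: {T} ∩ {T} = {T} (intersection, +0)
per-site changes: [2, 2, 2, 3, 0]; total = 9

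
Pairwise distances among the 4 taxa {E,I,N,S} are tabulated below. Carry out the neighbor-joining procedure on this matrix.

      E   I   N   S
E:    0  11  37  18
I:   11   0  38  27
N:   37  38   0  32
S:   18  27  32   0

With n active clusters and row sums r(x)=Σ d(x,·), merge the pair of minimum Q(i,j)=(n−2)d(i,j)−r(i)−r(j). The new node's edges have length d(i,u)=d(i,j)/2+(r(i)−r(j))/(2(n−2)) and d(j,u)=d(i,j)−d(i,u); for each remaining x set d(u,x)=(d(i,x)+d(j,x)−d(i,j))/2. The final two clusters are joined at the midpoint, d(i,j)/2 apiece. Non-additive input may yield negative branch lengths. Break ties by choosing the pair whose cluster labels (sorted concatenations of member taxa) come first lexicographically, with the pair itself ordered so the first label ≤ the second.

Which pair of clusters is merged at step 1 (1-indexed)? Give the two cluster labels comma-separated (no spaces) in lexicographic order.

E,I

step 1: merge (E,I) at d=11, Q=-120; branch lengths E→3, I→8; new cluster EI
  updated: d(EI,N)=32, d(EI,S)=17
step 2: merge (EI,N) at d=32, Q=-81; branch lengths EI→17/2, N→47/2; new cluster EIN
  updated: d(EIN,S)=17/2
step 3: merge (EIN,S) at d=17/2; branch lengths EIN→17/4, S→17/4; new cluster EINS
final tree: (((E:3,I:8):17/2,N:47/2):17/4,S:17/4)
total length: 103/2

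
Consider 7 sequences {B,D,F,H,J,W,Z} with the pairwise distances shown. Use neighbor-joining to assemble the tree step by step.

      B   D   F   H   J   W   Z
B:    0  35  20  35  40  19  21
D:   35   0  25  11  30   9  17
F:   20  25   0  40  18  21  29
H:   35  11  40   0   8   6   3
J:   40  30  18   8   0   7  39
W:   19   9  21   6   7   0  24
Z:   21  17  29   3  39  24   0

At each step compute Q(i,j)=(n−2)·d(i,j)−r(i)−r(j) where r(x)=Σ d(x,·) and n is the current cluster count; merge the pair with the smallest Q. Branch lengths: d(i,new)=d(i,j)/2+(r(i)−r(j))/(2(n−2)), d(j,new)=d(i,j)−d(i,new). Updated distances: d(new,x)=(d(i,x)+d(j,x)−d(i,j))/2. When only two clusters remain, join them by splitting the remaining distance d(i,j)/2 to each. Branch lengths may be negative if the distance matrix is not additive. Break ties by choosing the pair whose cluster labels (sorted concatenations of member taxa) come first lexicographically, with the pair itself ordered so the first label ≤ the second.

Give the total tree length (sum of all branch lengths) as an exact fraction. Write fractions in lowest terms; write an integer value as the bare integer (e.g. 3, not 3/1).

step 1: merge (B,F) at d=20, Q=-223; branch lengths B→117/10, F→83/10; new cluster BF
  updated: d(BF,D)=20, d(BF,H)=55/2, d(BF,J)=19, d(BF,W)=10, d(BF,Z)=15
step 2: merge (H,Z) at d=3, Q=-283/2; branch lengths H→-61/16, Z→109/16; new cluster HZ
  updated: d(BF,HZ)=79/4, d(D,HZ)=25/2, d(HZ,J)=22, d(HZ,W)=27/2
step 3: merge (D,HZ) at d=25/2, Q=-407/4; branch lengths D→55/8, HZ→45/8; new cluster DHZ
  updated: d(BF,DHZ)=109/8, d(DHZ,J)=79/4, d(DHZ,W)=5
step 4: merge (BF,DHZ) at d=109/8, Q=-215/4; branch lengths BF→63/8, DHZ→23/4; new cluster BDFHZ
  updated: d(BDFHZ,J)=201/16, d(BDFHZ,W)=11/16
step 5: merge (BDFHZ,J) at d=201/16, Q=-81/4; branch lengths BDFHZ→25/8, J→151/16; new cluster BDFHJZ
  updated: d(BDFHJZ,W)=-39/16
step 6: merge (BDFHJZ,W) at d=-39/16; branch lengths BDFHJZ→-39/32, W→-39/32; new cluster BDFHJWZ
final tree: ((((B:117/10,F:83/10):63/8,(D:55/8,(H:-61/16,Z:109/16):45/8):23/4):25/8,J:151/16):-39/32,W:-39/32)
total length: 237/4

237/4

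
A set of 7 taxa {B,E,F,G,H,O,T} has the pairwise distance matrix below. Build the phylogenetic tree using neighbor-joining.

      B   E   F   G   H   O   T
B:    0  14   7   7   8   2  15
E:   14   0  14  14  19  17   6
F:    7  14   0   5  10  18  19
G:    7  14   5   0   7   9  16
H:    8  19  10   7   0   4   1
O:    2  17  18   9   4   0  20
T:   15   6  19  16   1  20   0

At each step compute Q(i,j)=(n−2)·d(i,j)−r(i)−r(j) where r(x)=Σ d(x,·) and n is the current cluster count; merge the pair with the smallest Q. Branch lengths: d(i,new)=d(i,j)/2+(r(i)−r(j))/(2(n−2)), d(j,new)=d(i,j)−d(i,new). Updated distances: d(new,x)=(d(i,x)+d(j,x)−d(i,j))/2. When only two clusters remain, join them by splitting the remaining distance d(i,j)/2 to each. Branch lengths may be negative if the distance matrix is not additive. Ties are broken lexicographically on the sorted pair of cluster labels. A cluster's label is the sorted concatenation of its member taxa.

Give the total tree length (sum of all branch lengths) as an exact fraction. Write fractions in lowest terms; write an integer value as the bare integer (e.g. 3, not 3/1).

1. join E+T (d=6, Q=-131) ⇒ ET; edges |E|=37/10, |T|=23/10
  updated: d(B,ET)=23/2, d(ET,F)=27/2, d(ET,G)=12, d(ET,H)=7, d(ET,O)=31/2
2. join B+O (d=2, Q=-76) ⇒ BO; edges |B|=-5/8, |O|=21/8
  updated: d(BO,ET)=25/2, d(BO,F)=23/2, d(BO,G)=7, d(BO,H)=5
3. join F+G (d=5, Q=-56) ⇒ FG; edges |F|=4, |G|=1
  updated: d(BO,FG)=27/4, d(ET,FG)=41/4, d(FG,H)=6
4. join BO+FG (d=27/4, Q=-135/4) ⇒ BFGO; edges |BO|=59/16, |FG|=49/16
  updated: d(BFGO,ET)=8, d(BFGO,H)=17/8
5. join BFGO+ET (d=8, Q=-137/8) ⇒ BEFGOT; edges |BFGO|=25/16, |ET|=103/16
  updated: d(BEFGOT,H)=9/16
6. join BEFGOT+H (d=9/16) ⇒ BEFGHOT; edges |BEFGOT|=9/32, |H|=9/32
final tree: ((((B:-5/8,O:21/8):59/16,(F:4,G:1):49/16):25/16,(E:37/10,T:23/10):103/16):9/32,H:9/32)
total length: 453/16

453/16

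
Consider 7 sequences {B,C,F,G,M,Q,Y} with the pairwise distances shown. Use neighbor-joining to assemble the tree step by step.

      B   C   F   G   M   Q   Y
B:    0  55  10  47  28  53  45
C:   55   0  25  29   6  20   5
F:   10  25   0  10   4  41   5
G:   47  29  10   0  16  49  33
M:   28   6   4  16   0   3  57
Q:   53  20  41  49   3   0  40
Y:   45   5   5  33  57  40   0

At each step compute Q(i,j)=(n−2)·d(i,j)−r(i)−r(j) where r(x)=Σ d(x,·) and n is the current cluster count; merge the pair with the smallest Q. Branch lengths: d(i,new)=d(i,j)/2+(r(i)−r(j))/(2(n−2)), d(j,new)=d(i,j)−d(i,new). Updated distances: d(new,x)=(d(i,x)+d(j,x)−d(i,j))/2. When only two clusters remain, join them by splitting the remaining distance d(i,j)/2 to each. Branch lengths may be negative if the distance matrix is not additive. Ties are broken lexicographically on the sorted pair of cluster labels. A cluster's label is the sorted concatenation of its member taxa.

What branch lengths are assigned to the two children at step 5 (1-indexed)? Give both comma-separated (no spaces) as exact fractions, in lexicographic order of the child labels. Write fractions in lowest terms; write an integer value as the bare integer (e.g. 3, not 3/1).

9/4,51/4

iteration 1: select M,Q (d=3, Q=-305); attach at lengths (-77/10, 107/10); label the merged cluster MQ
  updated: d(B,MQ)=39, d(C,MQ)=23/2, d(F,MQ)=21, d(G,MQ)=31, d(MQ,Y)=47
iteration 2: select C,Y (d=5, Q=-481/2); attach at lengths (21/16, 59/16); label the merged cluster CY
  updated: d(B,CY)=95/2, d(CY,F)=25/2, d(CY,G)=57/2, d(CY,MQ)=107/4
iteration 3: select B,F (d=10, Q=-167); attach at lengths (20, -10); label the merged cluster BF
  updated: d(BF,CY)=25, d(BF,G)=47/2, d(BF,MQ)=25
iteration 4: select BF,G (d=47/2, Q=-219/2); attach at lengths (75/8, 113/8); label the merged cluster BFG
  updated: d(BFG,CY)=15, d(BFG,MQ)=65/4
iteration 5: select BFG,CY (d=15, Q=-58); attach at lengths (9/4, 51/4); label the merged cluster BCFGY
  updated: d(BCFGY,MQ)=14
iteration 6: select BCFGY,MQ (d=14); attach at lengths (7, 7); label the merged cluster BCFGMQY
final tree: ((((B:20,F:-10):75/8,G:113/8):9/4,(C:21/16,Y:59/16):51/4):7,(M:-77/10,Q:107/10):7)
total length: 141/2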